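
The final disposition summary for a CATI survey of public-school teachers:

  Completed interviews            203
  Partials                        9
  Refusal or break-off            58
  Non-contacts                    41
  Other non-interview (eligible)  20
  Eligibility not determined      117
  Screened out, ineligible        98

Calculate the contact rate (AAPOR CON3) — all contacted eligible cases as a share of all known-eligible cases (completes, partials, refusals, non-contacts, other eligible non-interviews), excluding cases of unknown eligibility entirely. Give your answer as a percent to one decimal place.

87.6%

Numerator: 203 + 9 + 58 + 20 = 290
Denominator: 203 + 9 + 58 + 41 + 20 = 331
CON3 = 290 / 331 = 0.8761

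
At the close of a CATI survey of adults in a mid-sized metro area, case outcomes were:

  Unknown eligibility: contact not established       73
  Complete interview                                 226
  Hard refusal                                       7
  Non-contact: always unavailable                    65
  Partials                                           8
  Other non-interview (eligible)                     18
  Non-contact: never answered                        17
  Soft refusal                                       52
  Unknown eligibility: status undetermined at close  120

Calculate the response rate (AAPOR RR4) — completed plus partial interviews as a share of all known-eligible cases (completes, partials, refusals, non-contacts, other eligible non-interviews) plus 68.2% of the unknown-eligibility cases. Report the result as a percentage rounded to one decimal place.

Refusal or break-off = 7 + 52 = 59
Never reached = 17 + 65 = 82
Undetermined eligibility = 73 + 120 = 193
Num: 226 + 8 = 234
Known eligible: 226 + 8 + 59 + 82 + 18 = 393
Eligible share of unknowns: 0.6820 × 193 = 131.63
Denom: 393 + 131.63 = 524.63
RR4 = 234 / 524.63 = 0.4460

44.6%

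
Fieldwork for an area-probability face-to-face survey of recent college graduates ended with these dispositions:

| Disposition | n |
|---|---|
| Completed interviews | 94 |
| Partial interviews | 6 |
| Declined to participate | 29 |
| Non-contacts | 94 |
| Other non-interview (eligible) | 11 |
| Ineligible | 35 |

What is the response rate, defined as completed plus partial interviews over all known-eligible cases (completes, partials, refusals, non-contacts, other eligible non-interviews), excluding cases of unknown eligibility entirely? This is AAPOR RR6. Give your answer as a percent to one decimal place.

Num → 94 + 6 = 100
Denominator → 94 + 6 + 29 + 94 + 11 = 234
RR6 = 100 / 234 = 0.4274

42.7%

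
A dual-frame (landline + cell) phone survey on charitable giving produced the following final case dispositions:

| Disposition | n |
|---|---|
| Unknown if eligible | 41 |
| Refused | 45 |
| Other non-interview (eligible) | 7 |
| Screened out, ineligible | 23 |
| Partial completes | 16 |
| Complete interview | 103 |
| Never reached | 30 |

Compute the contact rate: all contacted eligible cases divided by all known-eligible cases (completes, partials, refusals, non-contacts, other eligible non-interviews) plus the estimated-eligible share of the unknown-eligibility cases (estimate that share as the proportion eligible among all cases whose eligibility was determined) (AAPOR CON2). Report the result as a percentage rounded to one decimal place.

Num = 103 + 16 + 45 + 7 = 171
Determined eligible = 103 + 16 + 45 + 30 + 7 = 201
e = 201 / (201 + 23) = 201 / 224 = 0.8973
Estimated eligible among unknowns = 0.8973 × 41 = 36.79
Base = 201 + 36.79 = 237.79
CON2 = 171 / 237.79 = 0.7191

71.9%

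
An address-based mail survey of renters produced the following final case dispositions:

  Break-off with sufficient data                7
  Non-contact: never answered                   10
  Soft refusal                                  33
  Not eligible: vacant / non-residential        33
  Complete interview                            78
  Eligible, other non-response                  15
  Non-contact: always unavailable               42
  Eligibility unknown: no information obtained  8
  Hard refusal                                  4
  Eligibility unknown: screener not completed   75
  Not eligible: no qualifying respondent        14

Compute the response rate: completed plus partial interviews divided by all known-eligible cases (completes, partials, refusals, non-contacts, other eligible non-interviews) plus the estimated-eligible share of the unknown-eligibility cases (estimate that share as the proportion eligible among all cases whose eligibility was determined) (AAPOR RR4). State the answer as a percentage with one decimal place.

Declined to participate = 4 + 33 = 37
Non-contacts = 10 + 42 = 52
Unknown eligibility = 75 + 8 = 83
Not eligible = 14 + 33 = 47
Numerator → 78 + 7 = 85
Eligible (known) → 78 + 7 + 37 + 52 + 15 = 189
e = 189 / (189 + 47) = 189 / 236 = 0.8008
Eligible share of unknowns → 0.8008 × 83 = 66.47
Denom → 189 + 66.47 = 255.47
RR4 = 85 / 255.47 = 0.3327

33.3%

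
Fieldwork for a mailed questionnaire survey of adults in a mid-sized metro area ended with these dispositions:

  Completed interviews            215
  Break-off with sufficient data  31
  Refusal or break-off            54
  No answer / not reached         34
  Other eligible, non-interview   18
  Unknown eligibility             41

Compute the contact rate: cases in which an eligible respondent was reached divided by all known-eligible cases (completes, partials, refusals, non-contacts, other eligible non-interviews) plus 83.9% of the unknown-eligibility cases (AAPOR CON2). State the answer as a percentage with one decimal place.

82.3%

Numerator: 215 + 31 + 54 + 18 = 318
Eligible (known): 215 + 31 + 54 + 34 + 18 = 352
Estimated eligible among unknowns: 0.8390 × 41 = 34.40
Base: 352 + 34.40 = 386.40
CON2 = 318 / 386.40 = 0.8230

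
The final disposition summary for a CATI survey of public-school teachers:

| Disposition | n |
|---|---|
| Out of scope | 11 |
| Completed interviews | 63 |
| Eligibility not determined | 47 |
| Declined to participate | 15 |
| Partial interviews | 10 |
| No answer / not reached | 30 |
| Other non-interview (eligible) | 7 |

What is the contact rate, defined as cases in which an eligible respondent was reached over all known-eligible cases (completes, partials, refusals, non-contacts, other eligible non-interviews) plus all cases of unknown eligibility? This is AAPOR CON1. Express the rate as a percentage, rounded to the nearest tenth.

Numerator = 63 + 10 + 15 + 7 = 95
Denominator = 63 + 10 + 15 + 30 + 7 + 47 = 172
CON1 = 95 / 172 = 0.5523

55.2%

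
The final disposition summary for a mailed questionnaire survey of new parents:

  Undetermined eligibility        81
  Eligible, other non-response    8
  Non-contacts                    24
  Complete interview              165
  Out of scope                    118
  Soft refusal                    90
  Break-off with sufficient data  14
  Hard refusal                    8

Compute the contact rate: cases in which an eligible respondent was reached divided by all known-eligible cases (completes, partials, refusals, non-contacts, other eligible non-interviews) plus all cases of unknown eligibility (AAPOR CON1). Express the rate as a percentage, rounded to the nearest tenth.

Declined to participate = 8 + 90 = 98
Num = 165 + 14 + 98 + 8 = 285
Denom = 165 + 14 + 98 + 24 + 8 + 81 = 390
CON1 = 285 / 390 = 0.7308

73.1%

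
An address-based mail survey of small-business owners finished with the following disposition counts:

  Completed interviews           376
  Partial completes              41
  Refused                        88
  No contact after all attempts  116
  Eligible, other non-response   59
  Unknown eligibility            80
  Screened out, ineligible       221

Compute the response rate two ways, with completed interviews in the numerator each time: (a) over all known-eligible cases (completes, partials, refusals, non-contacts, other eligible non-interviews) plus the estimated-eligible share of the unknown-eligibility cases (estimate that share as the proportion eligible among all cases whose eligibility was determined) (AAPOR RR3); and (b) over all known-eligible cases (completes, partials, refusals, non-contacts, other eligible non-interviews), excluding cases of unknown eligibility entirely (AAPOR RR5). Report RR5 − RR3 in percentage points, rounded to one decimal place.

4.5

Numerator → 376
Eligible (known) → 376 + 41 + 88 + 116 + 59 = 680
e = 680 / (680 + 221) = 680 / 901 = 0.7547
e × U → 0.7547 × 80 = 60.38
Base → 680 + 60.38 = 740.38
RR3 = 376 / 740.38 = 0.5078
Base → 376 + 41 + 88 + 116 + 59 = 680
RR5 = 376 / 680 = 0.5529
Difference = 55.29 − 50.78 = 4.51 percentage points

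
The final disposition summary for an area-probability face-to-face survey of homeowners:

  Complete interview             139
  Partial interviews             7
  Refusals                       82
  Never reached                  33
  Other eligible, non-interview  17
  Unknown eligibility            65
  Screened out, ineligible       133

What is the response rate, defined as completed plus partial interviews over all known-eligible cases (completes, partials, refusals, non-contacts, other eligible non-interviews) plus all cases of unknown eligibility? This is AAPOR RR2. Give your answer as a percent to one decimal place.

Numerator: 139 + 7 = 146
Denom: 139 + 7 + 82 + 33 + 17 + 65 = 343
RR2 = 146 / 343 = 0.4257

42.6%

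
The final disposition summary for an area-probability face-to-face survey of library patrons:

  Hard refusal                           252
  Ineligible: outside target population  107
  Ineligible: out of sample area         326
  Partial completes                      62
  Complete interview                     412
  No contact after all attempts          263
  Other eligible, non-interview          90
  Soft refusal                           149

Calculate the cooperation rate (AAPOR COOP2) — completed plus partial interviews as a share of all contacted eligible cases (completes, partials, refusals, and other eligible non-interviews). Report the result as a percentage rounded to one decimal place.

49.1%

Declined to participate = 252 + 149 = 401
Not eligible = 107 + 326 = 433
Num: 412 + 62 = 474
Denom: 412 + 62 + 401 + 90 = 965
COOP2 = 474 / 965 = 0.4912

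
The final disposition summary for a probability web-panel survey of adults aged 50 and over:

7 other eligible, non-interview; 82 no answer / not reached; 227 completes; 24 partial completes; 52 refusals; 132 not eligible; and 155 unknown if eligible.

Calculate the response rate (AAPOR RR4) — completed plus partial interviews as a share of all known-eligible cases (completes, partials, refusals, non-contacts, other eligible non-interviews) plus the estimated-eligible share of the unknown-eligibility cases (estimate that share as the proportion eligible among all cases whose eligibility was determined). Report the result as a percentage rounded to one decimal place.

49.4%

Numerator = 227 + 24 = 251
Eligible (known) = 227 + 24 + 52 + 82 + 7 = 392
e = 392 / (392 + 132) = 392 / 524 = 0.7481
Eligible share of unknowns = 0.7481 × 155 = 115.96
Base = 392 + 115.96 = 507.96
RR4 = 251 / 507.96 = 0.4941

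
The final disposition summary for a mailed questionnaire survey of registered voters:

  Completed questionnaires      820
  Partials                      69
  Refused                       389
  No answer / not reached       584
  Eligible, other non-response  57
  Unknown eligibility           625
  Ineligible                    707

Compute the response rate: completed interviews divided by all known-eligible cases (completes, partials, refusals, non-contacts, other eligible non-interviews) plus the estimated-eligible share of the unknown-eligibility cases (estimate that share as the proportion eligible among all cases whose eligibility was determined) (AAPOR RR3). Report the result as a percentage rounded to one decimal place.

34.5%

Top = 820
Known eligible = 820 + 69 + 389 + 584 + 57 = 1919
e = 1919 / (1919 + 707) = 1919 / 2626 = 0.7308
e × U = 0.7308 × 625 = 456.75
Base = 1919 + 456.75 = 2375.75
RR3 = 820 / 2375.75 = 0.3452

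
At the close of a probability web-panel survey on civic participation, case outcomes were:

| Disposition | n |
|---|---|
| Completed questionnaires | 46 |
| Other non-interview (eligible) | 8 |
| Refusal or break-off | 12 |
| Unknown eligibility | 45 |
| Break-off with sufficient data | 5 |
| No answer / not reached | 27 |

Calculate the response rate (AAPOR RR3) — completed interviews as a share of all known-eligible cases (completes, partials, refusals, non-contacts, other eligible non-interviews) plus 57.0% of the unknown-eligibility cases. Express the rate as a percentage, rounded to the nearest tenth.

37.2%

Numerator = 46
Known eligible = 46 + 5 + 12 + 27 + 8 = 98
Estimated eligible among unknowns = 0.5700 × 45 = 25.65
Denominator = 98 + 25.65 = 123.65
RR3 = 46 / 123.65 = 0.3720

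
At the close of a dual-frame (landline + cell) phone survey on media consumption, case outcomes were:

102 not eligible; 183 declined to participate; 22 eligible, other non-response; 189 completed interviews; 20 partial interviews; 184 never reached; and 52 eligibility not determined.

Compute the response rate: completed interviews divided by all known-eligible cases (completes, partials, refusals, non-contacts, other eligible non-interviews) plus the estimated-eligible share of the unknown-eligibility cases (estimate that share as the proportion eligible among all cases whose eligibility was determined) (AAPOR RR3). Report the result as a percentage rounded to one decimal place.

Num: 189
Eligible (known): 189 + 20 + 183 + 184 + 22 = 598
e = 598 / (598 + 102) = 598 / 700 = 0.8543
e × U: 0.8543 × 52 = 44.42
Base: 598 + 44.42 = 642.42
RR3 = 189 / 642.42 = 0.2942

29.4%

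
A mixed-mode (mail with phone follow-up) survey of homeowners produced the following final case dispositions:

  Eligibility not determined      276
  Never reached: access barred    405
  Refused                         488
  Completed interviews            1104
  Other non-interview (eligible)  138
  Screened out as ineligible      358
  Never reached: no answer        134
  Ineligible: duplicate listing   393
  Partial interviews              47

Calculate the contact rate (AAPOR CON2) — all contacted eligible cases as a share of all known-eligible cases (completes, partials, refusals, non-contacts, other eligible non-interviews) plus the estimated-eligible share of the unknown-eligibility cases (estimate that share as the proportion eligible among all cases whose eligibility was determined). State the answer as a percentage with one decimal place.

70.4%

Never reached = 134 + 405 = 539
Ineligible = 358 + 393 = 751
Num = 1104 + 47 + 488 + 138 = 1777
Determined eligible = 1104 + 47 + 488 + 539 + 138 = 2316
e = 2316 / (2316 + 751) = 2316 / 3067 = 0.7551
Eligible share of unknowns = 0.7551 × 276 = 208.41
Denominator = 2316 + 208.41 = 2524.41
CON2 = 1777 / 2524.41 = 0.7039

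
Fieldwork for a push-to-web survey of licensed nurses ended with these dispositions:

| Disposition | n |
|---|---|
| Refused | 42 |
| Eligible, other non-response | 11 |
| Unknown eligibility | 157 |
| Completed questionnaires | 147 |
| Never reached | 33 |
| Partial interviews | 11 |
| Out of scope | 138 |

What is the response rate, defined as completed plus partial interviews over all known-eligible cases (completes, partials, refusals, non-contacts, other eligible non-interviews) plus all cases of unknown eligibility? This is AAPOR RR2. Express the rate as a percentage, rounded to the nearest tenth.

39.4%

Numerator → 147 + 11 = 158
Base → 147 + 11 + 42 + 33 + 11 + 157 = 401
RR2 = 158 / 401 = 0.3940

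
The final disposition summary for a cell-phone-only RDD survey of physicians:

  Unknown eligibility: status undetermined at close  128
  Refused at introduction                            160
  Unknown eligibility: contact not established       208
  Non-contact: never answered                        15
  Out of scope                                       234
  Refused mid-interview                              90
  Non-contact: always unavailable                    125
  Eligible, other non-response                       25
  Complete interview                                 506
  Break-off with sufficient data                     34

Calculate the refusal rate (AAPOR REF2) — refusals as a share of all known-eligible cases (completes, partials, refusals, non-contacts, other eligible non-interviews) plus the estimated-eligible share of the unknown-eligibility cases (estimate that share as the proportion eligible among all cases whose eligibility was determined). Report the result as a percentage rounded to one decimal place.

20.4%

Refusal or break-off = 160 + 90 = 250
No answer / not reached = 15 + 125 = 140
Undetermined eligibility = 208 + 128 = 336
Num: 250
Determined eligible: 506 + 34 + 250 + 140 + 25 = 955
e = 955 / (955 + 234) = 955 / 1189 = 0.8032
e × U: 0.8032 × 336 = 269.88
Base: 955 + 269.88 = 1224.88
REF2 = 250 / 1224.88 = 0.2041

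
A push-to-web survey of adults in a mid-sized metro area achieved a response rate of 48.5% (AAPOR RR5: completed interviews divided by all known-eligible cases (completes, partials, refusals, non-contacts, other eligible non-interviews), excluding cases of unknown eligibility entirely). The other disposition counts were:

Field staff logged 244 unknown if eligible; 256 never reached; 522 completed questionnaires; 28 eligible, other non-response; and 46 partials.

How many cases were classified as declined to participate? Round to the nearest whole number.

RR5 = 522 / D = 0.485
D = 522 / 0.485 = 1076.3
Other denominator terms total 852
declined to participate = 1076.3 − 852 ≈ 224

224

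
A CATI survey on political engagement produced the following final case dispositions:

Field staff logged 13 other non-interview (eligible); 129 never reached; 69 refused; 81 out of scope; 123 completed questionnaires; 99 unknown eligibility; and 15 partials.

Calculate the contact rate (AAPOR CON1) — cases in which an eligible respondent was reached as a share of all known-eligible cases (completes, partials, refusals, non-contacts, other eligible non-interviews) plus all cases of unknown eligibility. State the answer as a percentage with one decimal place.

Top: 123 + 15 + 69 + 13 = 220
Denominator: 123 + 15 + 69 + 129 + 13 + 99 = 448
CON1 = 220 / 448 = 0.4911

49.1%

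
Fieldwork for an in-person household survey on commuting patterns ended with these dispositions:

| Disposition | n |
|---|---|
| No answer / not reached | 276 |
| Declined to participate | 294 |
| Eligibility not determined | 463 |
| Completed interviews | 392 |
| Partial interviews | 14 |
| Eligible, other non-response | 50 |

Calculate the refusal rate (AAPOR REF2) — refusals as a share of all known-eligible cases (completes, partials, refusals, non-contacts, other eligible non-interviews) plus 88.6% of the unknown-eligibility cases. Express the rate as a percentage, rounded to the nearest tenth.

Num = 294
Eligible (known) = 392 + 14 + 294 + 276 + 50 = 1026
Eligible share of unknowns = 0.8860 × 463 = 410.22
Denominator = 1026 + 410.22 = 1436.22
REF2 = 294 / 1436.22 = 0.2047

20.5%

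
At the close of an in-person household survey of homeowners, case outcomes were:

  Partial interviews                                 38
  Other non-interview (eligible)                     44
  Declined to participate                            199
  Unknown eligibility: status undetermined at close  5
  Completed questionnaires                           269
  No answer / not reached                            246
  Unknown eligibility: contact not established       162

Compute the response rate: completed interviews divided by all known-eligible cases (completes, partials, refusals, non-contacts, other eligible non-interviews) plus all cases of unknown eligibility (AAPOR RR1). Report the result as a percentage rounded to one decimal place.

Eligibility not determined = 162 + 5 = 167
Top = 269
Denom = 269 + 38 + 199 + 246 + 44 + 167 = 963
RR1 = 269 / 963 = 0.2793

27.9%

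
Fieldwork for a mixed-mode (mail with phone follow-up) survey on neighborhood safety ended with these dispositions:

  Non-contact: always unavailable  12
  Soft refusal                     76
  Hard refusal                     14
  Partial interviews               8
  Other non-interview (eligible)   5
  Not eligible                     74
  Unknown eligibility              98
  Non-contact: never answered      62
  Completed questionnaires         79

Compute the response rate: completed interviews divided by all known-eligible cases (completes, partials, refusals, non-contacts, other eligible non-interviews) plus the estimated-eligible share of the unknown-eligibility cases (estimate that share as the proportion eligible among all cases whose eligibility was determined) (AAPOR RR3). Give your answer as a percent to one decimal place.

23.8%

Refusal or break-off = 14 + 76 = 90
No contact after all attempts = 62 + 12 = 74
Numerator → 79
Determined eligible → 79 + 8 + 90 + 74 + 5 = 256
e = 256 / (256 + 74) = 256 / 330 = 0.7758
Eligible share of unknowns → 0.7758 × 98 = 76.03
Base → 256 + 76.03 = 332.03
RR3 = 79 / 332.03 = 0.2379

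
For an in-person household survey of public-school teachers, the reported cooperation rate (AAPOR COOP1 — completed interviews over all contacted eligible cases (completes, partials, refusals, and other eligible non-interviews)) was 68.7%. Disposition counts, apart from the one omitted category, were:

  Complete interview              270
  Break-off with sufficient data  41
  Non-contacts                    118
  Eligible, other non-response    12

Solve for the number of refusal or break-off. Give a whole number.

70

COOP1 = 270 / D = 0.687
D = 270 / 0.687 = 393.0
Rest of base = 323
refusal or break-off = 393.0 − 323 ≈ 70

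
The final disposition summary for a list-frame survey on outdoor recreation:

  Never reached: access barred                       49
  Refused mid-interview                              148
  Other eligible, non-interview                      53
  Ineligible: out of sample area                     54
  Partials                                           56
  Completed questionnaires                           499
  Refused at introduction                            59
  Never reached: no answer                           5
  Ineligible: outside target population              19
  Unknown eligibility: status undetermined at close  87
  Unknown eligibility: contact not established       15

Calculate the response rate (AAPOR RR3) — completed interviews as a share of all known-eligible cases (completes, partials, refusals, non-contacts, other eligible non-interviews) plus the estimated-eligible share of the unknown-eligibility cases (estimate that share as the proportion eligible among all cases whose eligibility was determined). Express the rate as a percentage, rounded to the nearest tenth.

Refusal or break-off = 59 + 148 = 207
No answer / not reached = 5 + 49 = 54
Eligibility not determined = 15 + 87 = 102
Screened out, ineligible = 19 + 54 = 73
Numerator: 499
Known eligible: 499 + 56 + 207 + 54 + 53 = 869
e = 869 / (869 + 73) = 869 / 942 = 0.9225
Estimated eligible among unknowns: 0.9225 × 102 = 94.09
Denominator: 869 + 94.09 = 963.09
RR3 = 499 / 963.09 = 0.5181

51.8%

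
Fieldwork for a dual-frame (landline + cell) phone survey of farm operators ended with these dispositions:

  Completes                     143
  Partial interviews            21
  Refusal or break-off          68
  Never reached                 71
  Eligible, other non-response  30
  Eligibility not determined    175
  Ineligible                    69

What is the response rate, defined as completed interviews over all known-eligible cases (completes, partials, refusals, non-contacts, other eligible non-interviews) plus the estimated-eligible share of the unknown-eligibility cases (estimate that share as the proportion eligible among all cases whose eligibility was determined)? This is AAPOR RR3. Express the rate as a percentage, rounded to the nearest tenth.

29.9%

Numerator → 143
Known eligible → 143 + 21 + 68 + 71 + 30 = 333
e = 333 / (333 + 69) = 333 / 402 = 0.8284
Eligible share of unknowns → 0.8284 × 175 = 144.97
Base → 333 + 144.97 = 477.97
RR3 = 143 / 477.97 = 0.2992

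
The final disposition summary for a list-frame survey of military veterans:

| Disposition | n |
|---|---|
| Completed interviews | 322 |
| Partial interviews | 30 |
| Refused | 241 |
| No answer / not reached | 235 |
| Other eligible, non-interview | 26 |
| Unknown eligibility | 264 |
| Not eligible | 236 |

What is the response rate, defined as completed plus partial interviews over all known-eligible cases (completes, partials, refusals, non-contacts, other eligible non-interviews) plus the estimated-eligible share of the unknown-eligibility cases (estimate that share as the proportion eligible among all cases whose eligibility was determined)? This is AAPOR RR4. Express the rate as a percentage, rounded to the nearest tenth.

33.2%

Numerator = 322 + 30 = 352
Determined eligible = 322 + 30 + 241 + 235 + 26 = 854
e = 854 / (854 + 236) = 854 / 1090 = 0.7835
Eligible share of unknowns = 0.7835 × 264 = 206.84
Denom = 854 + 206.84 = 1060.84
RR4 = 352 / 1060.84 = 0.3318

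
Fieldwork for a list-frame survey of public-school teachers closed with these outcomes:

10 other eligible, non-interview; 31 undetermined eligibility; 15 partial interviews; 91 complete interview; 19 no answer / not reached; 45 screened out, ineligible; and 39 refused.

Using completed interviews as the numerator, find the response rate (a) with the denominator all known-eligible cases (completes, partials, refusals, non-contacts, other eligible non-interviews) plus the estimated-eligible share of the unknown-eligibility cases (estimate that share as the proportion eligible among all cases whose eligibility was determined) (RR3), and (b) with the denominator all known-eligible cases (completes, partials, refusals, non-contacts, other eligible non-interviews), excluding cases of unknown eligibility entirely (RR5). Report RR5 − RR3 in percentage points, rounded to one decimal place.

Num: 91
Known eligible: 91 + 15 + 39 + 19 + 10 = 174
e = 174 / (174 + 45) = 174 / 219 = 0.7945
e × U: 0.7945 × 31 = 24.63
Base: 174 + 24.63 = 198.63
RR3 = 91 / 198.63 = 0.4581
Base: 91 + 15 + 39 + 19 + 10 = 174
RR5 = 91 / 174 = 0.5230
Difference = 52.30 − 45.81 = 6.49 percentage points

6.5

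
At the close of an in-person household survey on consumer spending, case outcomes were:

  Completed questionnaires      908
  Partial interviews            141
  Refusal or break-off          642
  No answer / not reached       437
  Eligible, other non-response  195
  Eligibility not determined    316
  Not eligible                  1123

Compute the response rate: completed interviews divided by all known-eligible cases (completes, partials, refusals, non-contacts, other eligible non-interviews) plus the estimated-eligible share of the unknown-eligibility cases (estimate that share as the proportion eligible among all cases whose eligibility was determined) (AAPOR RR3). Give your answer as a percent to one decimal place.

Numerator = 908
Determined eligible = 908 + 141 + 642 + 437 + 195 = 2323
e = 2323 / (2323 + 1123) = 2323 / 3446 = 0.6741
Eligible share of unknowns = 0.6741 × 316 = 213.02
Denom = 2323 + 213.02 = 2536.02
RR3 = 908 / 2536.02 = 0.3580

35.8%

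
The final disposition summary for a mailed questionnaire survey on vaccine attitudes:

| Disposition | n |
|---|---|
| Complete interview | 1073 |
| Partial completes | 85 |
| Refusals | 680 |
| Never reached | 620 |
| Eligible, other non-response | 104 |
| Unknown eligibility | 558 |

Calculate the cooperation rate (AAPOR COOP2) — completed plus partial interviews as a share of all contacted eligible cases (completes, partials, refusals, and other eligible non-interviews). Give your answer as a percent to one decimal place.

Num: 1073 + 85 = 1158
Denominator: 1073 + 85 + 680 + 104 = 1942
COOP2 = 1158 / 1942 = 0.5963

59.6%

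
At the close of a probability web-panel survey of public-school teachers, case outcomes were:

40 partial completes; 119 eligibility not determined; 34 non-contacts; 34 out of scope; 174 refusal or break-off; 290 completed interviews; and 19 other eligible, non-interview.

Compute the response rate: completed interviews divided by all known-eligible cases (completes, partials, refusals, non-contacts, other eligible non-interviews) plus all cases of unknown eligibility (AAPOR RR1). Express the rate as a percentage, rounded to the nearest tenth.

42.9%

Num → 290
Denominator → 290 + 40 + 174 + 34 + 19 + 119 = 676
RR1 = 290 / 676 = 0.4290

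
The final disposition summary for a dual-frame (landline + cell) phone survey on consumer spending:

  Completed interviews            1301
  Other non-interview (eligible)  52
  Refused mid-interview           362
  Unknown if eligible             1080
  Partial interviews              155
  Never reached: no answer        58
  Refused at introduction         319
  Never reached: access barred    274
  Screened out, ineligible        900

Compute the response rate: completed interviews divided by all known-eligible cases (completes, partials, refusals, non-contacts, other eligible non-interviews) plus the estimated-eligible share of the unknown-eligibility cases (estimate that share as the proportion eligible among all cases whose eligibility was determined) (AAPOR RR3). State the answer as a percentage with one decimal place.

Refusal or break-off = 319 + 362 = 681
No contact after all attempts = 58 + 274 = 332
Num → 1301
Known eligible → 1301 + 155 + 681 + 332 + 52 = 2521
e = 2521 / (2521 + 900) = 2521 / 3421 = 0.7369
Eligible share of unknowns → 0.7369 × 1080 = 795.85
Denom → 2521 + 795.85 = 3316.85
RR3 = 1301 / 3316.85 = 0.3922

39.2%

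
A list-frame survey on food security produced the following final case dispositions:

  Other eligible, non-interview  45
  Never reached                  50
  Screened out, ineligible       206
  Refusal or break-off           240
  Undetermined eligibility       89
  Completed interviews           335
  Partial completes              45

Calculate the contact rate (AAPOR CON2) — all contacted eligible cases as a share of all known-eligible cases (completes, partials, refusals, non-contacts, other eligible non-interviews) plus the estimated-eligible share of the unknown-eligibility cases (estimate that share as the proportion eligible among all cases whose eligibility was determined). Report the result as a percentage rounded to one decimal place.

Top: 335 + 45 + 240 + 45 = 665
Known eligible: 335 + 45 + 240 + 50 + 45 = 715
e = 715 / (715 + 206) = 715 / 921 = 0.7763
Estimated eligible among unknowns: 0.7763 × 89 = 69.09
Base: 715 + 69.09 = 784.09
CON2 = 665 / 784.09 = 0.8481

84.8%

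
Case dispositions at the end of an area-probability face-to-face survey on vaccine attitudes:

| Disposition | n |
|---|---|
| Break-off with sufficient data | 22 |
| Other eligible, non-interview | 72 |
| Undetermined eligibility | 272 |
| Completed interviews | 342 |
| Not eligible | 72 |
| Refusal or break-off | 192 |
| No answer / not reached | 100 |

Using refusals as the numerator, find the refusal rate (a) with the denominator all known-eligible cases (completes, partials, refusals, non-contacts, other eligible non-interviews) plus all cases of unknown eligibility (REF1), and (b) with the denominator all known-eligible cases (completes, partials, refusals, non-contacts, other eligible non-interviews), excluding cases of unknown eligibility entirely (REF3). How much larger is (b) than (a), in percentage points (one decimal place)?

Numerator → 192
Denominator → 342 + 22 + 192 + 100 + 72 + 272 = 1000
REF1 = 192 / 1000 = 0.1920
Denominator → 342 + 22 + 192 + 100 + 72 = 728
REF3 = 192 / 728 = 0.2637
Difference = 26.37 − 19.20 = 7.17 percentage points

7.2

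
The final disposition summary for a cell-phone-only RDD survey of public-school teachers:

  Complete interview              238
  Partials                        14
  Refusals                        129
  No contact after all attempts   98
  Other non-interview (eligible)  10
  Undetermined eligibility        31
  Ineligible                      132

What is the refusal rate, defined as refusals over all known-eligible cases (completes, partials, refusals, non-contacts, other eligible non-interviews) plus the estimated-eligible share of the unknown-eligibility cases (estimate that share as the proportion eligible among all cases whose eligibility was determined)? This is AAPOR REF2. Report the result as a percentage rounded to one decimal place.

25.1%

Top → 129
Determined eligible → 238 + 14 + 129 + 98 + 10 = 489
e = 489 / (489 + 132) = 489 / 621 = 0.7874
Estimated eligible among unknowns → 0.7874 × 31 = 24.41
Denom → 489 + 24.41 = 513.41
REF2 = 129 / 513.41 = 0.2513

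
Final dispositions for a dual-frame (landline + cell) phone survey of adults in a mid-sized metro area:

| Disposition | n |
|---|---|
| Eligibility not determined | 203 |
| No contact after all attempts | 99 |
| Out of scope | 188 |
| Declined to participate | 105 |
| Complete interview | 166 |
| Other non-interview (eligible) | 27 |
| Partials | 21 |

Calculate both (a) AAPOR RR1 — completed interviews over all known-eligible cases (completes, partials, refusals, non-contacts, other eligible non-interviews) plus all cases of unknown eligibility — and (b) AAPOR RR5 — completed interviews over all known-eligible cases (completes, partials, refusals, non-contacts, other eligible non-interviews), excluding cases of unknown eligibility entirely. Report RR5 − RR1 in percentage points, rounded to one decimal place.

13.0

Numerator = 166
Base = 166 + 21 + 105 + 99 + 27 + 203 = 621
RR1 = 166 / 621 = 0.2673
Base = 166 + 21 + 105 + 99 + 27 = 418
RR5 = 166 / 418 = 0.3971
Difference = 39.71 − 26.73 = 12.98 percentage points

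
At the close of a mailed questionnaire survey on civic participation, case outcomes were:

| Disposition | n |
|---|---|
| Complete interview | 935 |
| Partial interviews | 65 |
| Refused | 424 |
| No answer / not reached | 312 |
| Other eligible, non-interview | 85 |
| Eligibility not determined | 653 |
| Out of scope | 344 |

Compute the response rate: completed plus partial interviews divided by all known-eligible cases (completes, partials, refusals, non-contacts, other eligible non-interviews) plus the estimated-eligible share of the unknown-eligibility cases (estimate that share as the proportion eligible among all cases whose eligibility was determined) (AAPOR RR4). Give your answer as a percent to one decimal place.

Numerator → 935 + 65 = 1000
Eligible (known) → 935 + 65 + 424 + 312 + 85 = 1821
e = 1821 / (1821 + 344) = 1821 / 2165 = 0.8411
Eligible share of unknowns → 0.8411 × 653 = 549.24
Base → 1821 + 549.24 = 2370.24
RR4 = 1000 / 2370.24 = 0.4219

42.2%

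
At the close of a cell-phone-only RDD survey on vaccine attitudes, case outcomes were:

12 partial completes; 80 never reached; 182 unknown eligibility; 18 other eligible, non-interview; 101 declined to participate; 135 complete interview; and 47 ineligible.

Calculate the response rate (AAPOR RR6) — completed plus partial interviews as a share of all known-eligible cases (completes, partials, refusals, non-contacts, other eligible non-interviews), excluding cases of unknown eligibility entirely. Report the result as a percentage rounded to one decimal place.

Numerator = 135 + 12 = 147
Base = 135 + 12 + 101 + 80 + 18 = 346
RR6 = 147 / 346 = 0.4249

42.5%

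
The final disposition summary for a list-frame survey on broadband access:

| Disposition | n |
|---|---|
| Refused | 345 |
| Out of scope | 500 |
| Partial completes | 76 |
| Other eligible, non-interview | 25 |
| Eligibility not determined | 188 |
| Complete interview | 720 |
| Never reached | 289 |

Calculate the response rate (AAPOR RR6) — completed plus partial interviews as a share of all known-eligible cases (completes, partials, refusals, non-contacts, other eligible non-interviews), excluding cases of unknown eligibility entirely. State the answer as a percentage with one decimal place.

Numerator: 720 + 76 = 796
Denom: 720 + 76 + 345 + 289 + 25 = 1455
RR6 = 796 / 1455 = 0.5471

54.7%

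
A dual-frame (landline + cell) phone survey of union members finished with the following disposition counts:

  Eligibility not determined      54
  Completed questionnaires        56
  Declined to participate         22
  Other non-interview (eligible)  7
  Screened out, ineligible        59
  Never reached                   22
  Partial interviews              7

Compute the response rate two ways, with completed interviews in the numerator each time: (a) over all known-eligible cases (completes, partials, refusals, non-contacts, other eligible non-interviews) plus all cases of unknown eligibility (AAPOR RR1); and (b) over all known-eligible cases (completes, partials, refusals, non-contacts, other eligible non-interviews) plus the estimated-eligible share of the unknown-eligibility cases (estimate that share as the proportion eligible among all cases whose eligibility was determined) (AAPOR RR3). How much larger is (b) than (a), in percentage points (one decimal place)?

Numerator = 56
Base = 56 + 7 + 22 + 22 + 7 + 54 = 168
RR1 = 56 / 168 = 0.3333
Known eligible = 56 + 7 + 22 + 22 + 7 = 114
e = 114 / (114 + 59) = 114 / 173 = 0.6590
e × U = 0.6590 × 54 = 35.59
Base = 114 + 35.59 = 149.59
RR3 = 56 / 149.59 = 0.3744
Difference = 37.44 − 33.33 = 4.11 percentage points

4.1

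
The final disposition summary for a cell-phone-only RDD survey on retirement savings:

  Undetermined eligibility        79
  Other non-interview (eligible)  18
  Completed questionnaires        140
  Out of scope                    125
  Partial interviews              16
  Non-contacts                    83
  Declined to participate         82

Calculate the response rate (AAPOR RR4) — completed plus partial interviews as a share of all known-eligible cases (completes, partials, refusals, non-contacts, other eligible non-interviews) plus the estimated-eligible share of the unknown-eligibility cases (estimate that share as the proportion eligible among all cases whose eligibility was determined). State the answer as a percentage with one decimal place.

39.3%

Top → 140 + 16 = 156
Eligible (known) → 140 + 16 + 82 + 83 + 18 = 339
e = 339 / (339 + 125) = 339 / 464 = 0.7306
Estimated eligible among unknowns → 0.7306 × 79 = 57.72
Denom → 339 + 57.72 = 396.72
RR4 = 156 / 396.72 = 0.3932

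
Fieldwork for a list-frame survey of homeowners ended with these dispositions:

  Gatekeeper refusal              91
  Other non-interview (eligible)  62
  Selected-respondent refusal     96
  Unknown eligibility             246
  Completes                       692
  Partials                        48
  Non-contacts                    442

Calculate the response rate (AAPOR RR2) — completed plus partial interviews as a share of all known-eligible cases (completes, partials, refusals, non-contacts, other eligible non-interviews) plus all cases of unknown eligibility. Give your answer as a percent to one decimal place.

Refused = 91 + 96 = 187
Top → 692 + 48 = 740
Denom → 692 + 48 + 187 + 442 + 62 + 246 = 1677
RR2 = 740 / 1677 = 0.4413

44.1%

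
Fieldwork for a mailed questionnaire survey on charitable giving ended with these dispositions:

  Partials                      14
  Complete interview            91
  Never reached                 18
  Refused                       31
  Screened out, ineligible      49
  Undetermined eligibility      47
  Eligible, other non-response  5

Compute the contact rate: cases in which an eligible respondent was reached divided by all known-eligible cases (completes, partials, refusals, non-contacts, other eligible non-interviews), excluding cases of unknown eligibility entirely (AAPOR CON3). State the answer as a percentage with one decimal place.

Numerator: 91 + 14 + 31 + 5 = 141
Base: 91 + 14 + 31 + 18 + 5 = 159
CON3 = 141 / 159 = 0.8868

88.7%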